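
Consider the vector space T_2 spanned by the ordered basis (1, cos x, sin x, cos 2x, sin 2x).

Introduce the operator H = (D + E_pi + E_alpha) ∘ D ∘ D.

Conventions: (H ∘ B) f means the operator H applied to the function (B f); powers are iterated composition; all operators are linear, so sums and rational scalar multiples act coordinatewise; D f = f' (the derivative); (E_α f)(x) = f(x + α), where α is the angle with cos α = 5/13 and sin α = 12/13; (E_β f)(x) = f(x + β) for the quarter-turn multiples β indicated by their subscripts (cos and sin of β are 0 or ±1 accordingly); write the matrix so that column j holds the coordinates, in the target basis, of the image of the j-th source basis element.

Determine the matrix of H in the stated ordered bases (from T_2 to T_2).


the matrix is [[0, 0, 0, 0, 0]; [0, 8/13, -25/13, 0, 0]; [0, 25/13, 8/13, 0, 0]; [0, 0, 0, -200/169, -1832/169]; [0, 0, 0, 1832/169, -200/169]] (rows listed top to bottom)

image of 1: 0
image of cos x: (8/13)cos x + (25/13)sin x
image of sin x: -(25/13)cos x + (8/13)sin x
image of cos 2x: -(200/169)cos 2x + (1832/169)sin 2x
image of sin 2x: -(1832/169)cos 2x - (200/169)sin 2x
each image's coordinates form column j of the matrix


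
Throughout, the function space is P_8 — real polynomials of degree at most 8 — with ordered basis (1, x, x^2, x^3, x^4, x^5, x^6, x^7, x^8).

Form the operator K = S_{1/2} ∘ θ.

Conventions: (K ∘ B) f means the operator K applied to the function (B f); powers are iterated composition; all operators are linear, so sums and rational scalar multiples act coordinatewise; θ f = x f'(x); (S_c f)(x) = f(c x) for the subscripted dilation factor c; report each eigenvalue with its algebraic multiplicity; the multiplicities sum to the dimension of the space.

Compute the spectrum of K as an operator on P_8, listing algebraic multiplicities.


λ = 0 (multiplicity 1), λ = 1/32 (multiplicity 1), λ = 7/128 (multiplicity 1), λ = 3/32 (multiplicity 1), λ = 5/32 (multiplicity 1), λ = 1/4 (multiplicity 1), λ = 3/8 (multiplicity 1), λ = 1/2 (multiplicity 2)

image of 1: 0
image of x: (1/2)x
image of x^2: (1/2)x^2
image of x^3: (3/8)x^3
image of x^4: (1/4)x^4
image of x^5: (5/32)x^5
image of x^6: (3/32)x^6
image of x^7: (7/128)x^7
image of x^8: (1/32)x^8
the matrix is upper triangular; its diagonal is (0, 1/2, 1/2, 3/8, 1/4, 5/32, 3/32, 7/128, 1/32)
for a triangular matrix the eigenvalues are the diagonal entries, with algebraic multiplicity their repetition count


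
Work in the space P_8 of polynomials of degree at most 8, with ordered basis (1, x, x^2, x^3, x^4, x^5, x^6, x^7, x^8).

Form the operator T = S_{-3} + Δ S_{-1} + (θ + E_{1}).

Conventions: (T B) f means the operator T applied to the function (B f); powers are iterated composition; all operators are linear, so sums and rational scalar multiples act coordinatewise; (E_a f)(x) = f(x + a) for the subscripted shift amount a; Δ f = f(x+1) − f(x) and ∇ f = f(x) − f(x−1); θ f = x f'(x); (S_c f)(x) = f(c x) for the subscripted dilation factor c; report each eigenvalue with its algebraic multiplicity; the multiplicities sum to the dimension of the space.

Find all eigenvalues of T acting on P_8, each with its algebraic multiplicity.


image of 1: 2
image of x: -x
image of x^2: 12x^2 + 4x + 2
image of x^3: -23x^3
image of x^4: 86x^4 + 8x^3 + 12x^2 + 8x + 2
image of x^5: -237x^5
image of x^6: 736x^6 + 12x^5 + 30x^4 + 40x^3 + 30x^2 + 12x + 2
image of x^7: -2179x^7
image of x^8: 6570x^8 + 16x^7 + 56x^6 + 112x^5 + 140x^4 + 112x^3 + 56x^2 + 16x + 2
the matrix is upper triangular; its diagonal is (2, -1, 12, -23, 86, -237, 736, -2179, 6570)
for a triangular matrix the eigenvalues are the diagonal entries, with algebraic multiplicity their repetition count

λ = -2179 (multiplicity 1), λ = -237 (multiplicity 1), λ = -23 (multiplicity 1), λ = -1 (multiplicity 1), λ = 2 (multiplicity 1), λ = 12 (multiplicity 1), λ = 86 (multiplicity 1), λ = 736 (multiplicity 1), λ = 6570 (multiplicity 1)


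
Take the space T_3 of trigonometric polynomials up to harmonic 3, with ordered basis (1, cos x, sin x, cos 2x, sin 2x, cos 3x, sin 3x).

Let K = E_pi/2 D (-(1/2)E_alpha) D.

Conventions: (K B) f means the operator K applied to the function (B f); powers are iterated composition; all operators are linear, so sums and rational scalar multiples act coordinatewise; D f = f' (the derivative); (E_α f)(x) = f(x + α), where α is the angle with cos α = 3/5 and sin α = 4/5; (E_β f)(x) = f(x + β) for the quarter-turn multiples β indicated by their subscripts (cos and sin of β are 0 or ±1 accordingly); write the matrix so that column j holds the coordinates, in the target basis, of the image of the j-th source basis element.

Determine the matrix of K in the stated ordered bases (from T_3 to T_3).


image of 1: 0
image of cos x: -(2/5)cos x - (3/10)sin x
image of sin x: (3/10)cos x - (2/5)sin x
image of cos 2x: (14/25)cos 2x + (48/25)sin 2x
image of sin 2x: -(48/25)cos 2x + (14/25)sin 2x
image of cos 3x: (198/125)cos 3x - (1053/250)sin 3x
image of sin 3x: (1053/250)cos 3x + (198/125)sin 3x
each image's coordinates form column j of the matrix

the matrix is [[0, 0, 0, 0, 0, 0, 0]; [0, -2/5, 3/10, 0, 0, 0, 0]; [0, -3/10, -2/5, 0, 0, 0, 0]; [0, 0, 0, 14/25, -48/25, 0, 0]; [0, 0, 0, 48/25, 14/25, 0, 0]; [0, 0, 0, 0, 0, 198/125, 1053/250]; [0, 0, 0, 0, 0, -1053/250, 198/125]] (rows listed top to bottom)


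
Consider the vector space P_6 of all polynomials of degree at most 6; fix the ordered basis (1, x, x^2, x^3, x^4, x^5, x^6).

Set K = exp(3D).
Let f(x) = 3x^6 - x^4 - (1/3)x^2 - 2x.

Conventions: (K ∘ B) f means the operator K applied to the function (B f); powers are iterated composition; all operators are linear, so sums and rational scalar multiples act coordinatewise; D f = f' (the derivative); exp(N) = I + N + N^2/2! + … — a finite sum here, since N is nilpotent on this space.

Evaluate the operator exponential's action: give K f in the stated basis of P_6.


order-1 term: 54x^5 - 12x^3 - 2x - 6
order-2 term: 405x^4 - 54x^2 - 3
order-3 term: 1620x^3 - 108x
order-4 term: 3645x^2 - 81
order-5 term: 4374x
order-6 term: 2187
the series for exp(3D) f terminates at order 6
exp(3D) f = 3x^6 + 54x^5 + 404x^4 + 1608x^3 + (10772/3)x^2 + 4262x + 2097

the result is g(x) = 3x^6 + 54x^5 + 404x^4 + 1608x^3 + (10772/3)x^2 + 4262x + 2097


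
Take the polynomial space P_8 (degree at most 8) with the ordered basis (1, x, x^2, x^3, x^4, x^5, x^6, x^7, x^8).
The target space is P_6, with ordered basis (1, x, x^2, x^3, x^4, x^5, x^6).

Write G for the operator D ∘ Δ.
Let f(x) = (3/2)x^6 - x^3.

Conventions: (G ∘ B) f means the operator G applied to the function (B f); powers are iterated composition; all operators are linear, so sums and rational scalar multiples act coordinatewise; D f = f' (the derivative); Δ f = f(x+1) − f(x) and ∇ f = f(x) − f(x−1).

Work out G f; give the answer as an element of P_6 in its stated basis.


the image equals g(x) = 45x^4 + 90x^3 + 90x^2 + 39x + 6

Δ f = 9x^5 + (45/2)x^4 + 30x^3 + (39/2)x^2 + 6x + 1/2
D Δ f = 45x^4 + 90x^3 + 90x^2 + 39x + 6


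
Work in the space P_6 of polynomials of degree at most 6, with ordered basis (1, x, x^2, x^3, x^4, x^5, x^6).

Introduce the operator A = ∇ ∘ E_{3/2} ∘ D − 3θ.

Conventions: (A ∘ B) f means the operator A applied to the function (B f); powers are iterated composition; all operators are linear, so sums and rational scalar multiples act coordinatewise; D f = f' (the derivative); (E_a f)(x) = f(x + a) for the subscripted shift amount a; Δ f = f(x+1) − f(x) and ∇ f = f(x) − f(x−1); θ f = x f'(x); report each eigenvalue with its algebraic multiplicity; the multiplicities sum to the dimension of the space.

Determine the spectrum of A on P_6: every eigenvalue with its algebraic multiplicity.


λ = -18 (multiplicity 1), λ = -15 (multiplicity 1), λ = -12 (multiplicity 1), λ = -9 (multiplicity 1), λ = -6 (multiplicity 1), λ = -3 (multiplicity 1), λ = 0 (multiplicity 1)

image of 1: 0
image of x: -3x
image of x^2: -6x^2 + 2
image of x^3: -9x^3 + 6x + 6
image of x^4: -12x^4 + 12x^2 + 24x + 13
image of x^5: -15x^5 + 20x^3 + 60x^2 + 65x + 25
image of x^6: -18x^6 + 30x^4 + 120x^3 + 195x^2 + 150x + 363/8
the matrix is upper triangular; its diagonal is (0, -3, -6, -9, -12, -15, -18)
for a triangular matrix the eigenvalues are the diagonal entries, with algebraic multiplicity their repetition count


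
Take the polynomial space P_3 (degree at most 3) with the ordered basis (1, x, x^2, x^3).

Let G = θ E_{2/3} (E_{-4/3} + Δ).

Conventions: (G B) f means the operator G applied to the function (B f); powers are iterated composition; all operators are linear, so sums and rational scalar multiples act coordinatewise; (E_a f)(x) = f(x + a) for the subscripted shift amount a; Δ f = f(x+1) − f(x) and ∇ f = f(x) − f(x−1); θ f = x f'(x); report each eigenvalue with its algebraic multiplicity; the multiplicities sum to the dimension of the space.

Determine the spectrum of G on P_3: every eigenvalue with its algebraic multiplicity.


image of 1: 0
image of x: x
image of x^2: 2x^2 + (2/3)x
image of x^3: 3x^3 + 2x^2 + (25/3)x
the matrix is upper triangular; its diagonal is (0, 1, 2, 3)
for a triangular matrix the eigenvalues are the diagonal entries, with algebraic multiplicity their repetition count

λ = 0 (multiplicity 1), λ = 1 (multiplicity 1), λ = 2 (multiplicity 1), λ = 3 (multiplicity 1)


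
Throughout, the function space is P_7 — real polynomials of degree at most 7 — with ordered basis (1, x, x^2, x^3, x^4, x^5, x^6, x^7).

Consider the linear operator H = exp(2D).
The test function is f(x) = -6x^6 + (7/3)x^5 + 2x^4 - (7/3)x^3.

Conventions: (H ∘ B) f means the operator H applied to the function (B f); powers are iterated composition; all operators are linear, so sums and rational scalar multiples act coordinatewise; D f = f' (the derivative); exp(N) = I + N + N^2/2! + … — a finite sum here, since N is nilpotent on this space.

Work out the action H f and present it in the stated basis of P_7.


order-1 term: -72x^5 + (70/3)x^4 + 16x^3 - 14x^2
order-2 term: -360x^4 + (280/3)x^3 + 48x^2 - 28x
order-3 term: -960x^3 + (560/3)x^2 + 64x - 56/3
order-4 term: -1440x^2 + (560/3)x + 32
order-5 term: -1152x + 224/3
order-6 term: -384
the series for exp(2D) f terminates at order 6
exp(2D) f = -6x^6 - (209/3)x^5 - (1004/3)x^4 - 853x^3 - (3658/3)x^2 - (2788/3)x - 296

g(x) = -6x^6 - (209/3)x^5 - (1004/3)x^4 - 853x^3 - (3658/3)x^2 - (2788/3)x - 296


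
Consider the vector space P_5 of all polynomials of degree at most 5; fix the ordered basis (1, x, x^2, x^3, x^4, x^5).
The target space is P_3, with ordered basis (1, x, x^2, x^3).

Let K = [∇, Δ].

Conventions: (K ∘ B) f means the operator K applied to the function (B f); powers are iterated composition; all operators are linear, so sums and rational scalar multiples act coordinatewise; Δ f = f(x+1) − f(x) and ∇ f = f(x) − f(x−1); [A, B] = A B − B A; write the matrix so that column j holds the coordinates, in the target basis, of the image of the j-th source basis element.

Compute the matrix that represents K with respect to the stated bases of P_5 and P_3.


the matrix is [[0, 0, 0, 0, 0, 0]; [0, 0, 0, 0, 0, 0]; [0, 0, 0, 0, 0, 0]; [0, 0, 0, 0, 0, 0]] (rows listed top to bottom)

image of 1: 0
image of x: 0
image of x^2: 0
image of x^3: 0
image of x^4: 0
image of x^5: 0
each image's coordinates form column j of the matrix


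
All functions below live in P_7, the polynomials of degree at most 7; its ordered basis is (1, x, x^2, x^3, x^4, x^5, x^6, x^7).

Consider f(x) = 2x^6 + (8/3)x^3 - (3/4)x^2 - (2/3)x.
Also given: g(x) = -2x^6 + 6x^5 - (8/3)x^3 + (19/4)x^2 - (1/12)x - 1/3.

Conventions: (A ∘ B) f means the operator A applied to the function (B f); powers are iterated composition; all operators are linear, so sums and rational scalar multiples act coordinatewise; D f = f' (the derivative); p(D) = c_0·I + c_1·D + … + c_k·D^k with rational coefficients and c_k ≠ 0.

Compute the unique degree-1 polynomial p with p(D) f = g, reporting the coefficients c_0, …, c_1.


c_0 = -1, c_1 = 1/2

D^0 f = 2x^6 + (8/3)x^3 - (3/4)x^2 - (2/3)x
D^1 f = 12x^5 + 8x^2 - (3/2)x - 2/3
matching coefficients of g against c_0 f + c_1 Df + … from the top degree down determines the c_i
solution: c_0 = -1, c_1 = 1/2


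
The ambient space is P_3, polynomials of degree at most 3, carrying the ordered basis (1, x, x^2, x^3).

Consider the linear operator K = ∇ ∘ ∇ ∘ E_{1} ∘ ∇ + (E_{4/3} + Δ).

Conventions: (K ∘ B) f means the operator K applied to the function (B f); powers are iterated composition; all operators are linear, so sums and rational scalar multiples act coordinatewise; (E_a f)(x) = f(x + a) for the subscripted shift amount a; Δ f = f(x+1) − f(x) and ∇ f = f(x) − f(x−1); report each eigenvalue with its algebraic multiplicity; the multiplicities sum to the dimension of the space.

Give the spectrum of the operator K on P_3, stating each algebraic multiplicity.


image of 1: 1
image of x: x + 7/3
image of x^2: x^2 + (14/3)x + 25/9
image of x^3: x^3 + 7x^2 + (25/3)x + 253/27
the matrix is upper triangular; its diagonal is (1, 1, 1, 1)
for a triangular matrix the eigenvalues are the diagonal entries, with algebraic multiplicity their repetition count

λ = 1 (multiplicity 4)


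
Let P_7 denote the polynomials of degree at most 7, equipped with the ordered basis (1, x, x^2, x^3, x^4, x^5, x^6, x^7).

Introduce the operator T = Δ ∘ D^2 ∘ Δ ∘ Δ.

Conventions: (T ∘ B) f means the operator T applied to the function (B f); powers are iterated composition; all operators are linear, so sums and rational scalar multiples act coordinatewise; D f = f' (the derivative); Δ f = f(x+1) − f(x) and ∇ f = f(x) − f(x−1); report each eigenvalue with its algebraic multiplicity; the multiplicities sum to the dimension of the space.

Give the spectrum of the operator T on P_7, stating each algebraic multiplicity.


image of 1: 0
image of x: 0
image of x^2: 0
image of x^3: 0
image of x^4: 0
image of x^5: 120
image of x^6: 720x + 1080
image of x^7: 2520x^2 + 7560x + 6300
the matrix is upper triangular; its diagonal is (0, 0, 0, 0, 0, 0, 0, 0)
for a triangular matrix the eigenvalues are the diagonal entries, with algebraic multiplicity their repetition count

λ = 0 (multiplicity 8)


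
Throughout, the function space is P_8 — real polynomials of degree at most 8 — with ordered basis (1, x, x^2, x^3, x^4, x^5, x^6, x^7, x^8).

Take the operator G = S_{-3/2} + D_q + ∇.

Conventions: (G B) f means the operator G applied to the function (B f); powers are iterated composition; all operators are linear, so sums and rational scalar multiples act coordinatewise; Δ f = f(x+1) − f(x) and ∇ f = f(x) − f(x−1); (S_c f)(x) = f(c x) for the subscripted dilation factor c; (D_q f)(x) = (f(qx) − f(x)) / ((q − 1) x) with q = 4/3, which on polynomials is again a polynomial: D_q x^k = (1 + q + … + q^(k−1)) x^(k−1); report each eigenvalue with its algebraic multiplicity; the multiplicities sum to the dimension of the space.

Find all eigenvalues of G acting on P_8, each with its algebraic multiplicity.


image of 1: 1
image of x: -(3/2)x + 2
image of x^2: (9/4)x^2 + (13/3)x - 1
image of x^3: -(27/8)x^3 + (64/9)x^2 - 3x + 1
image of x^4: (81/16)x^4 + (283/27)x^3 - 6x^2 + 4x - 1
image of x^5: -(243/32)x^5 + (1186/81)x^4 - 10x^3 + 10x^2 - 5x + 1
image of x^6: (729/64)x^6 + (4825/243)x^5 - 15x^4 + 20x^3 - 15x^2 + 6x - 1
image of x^7: -(2187/128)x^7 + (19300/729)x^6 - 21x^5 + 35x^4 - 35x^3 + 21x^2 - 7x + 1
image of x^8: (6561/256)x^8 + (76471/2187)x^7 - 28x^6 + 56x^5 - 70x^4 + 56x^3 - 28x^2 + 8x - 1
the matrix is upper triangular; its diagonal is (1, -3/2, 9/4, -27/8, 81/16, -243/32, 729/64, -2187/128, 6561/256)
for a triangular matrix the eigenvalues are the diagonal entries, with algebraic multiplicity their repetition count

λ = -2187/128 (multiplicity 1), λ = -243/32 (multiplicity 1), λ = -27/8 (multiplicity 1), λ = -3/2 (multiplicity 1), λ = 1 (multiplicity 1), λ = 9/4 (multiplicity 1), λ = 81/16 (multiplicity 1), λ = 729/64 (multiplicity 1), λ = 6561/256 (multiplicity 1)


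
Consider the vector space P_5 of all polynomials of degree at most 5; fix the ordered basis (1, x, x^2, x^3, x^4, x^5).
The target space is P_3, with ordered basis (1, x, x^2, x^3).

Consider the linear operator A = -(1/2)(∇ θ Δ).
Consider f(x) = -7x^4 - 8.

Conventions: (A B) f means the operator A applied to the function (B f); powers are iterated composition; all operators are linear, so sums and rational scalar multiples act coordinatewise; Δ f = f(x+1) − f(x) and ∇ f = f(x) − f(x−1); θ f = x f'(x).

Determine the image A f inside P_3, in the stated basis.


g(x) = 126x^2 - 42x + 14

Δ f = -28x^3 - 42x^2 - 28x - 7
θ Δ f = -84x^3 - 84x^2 - 28x
∇ θ Δ f = -252x^2 + 84x - 28
(-(1/2)(∇ θ Δ)) f = 126x^2 - 42x + 14


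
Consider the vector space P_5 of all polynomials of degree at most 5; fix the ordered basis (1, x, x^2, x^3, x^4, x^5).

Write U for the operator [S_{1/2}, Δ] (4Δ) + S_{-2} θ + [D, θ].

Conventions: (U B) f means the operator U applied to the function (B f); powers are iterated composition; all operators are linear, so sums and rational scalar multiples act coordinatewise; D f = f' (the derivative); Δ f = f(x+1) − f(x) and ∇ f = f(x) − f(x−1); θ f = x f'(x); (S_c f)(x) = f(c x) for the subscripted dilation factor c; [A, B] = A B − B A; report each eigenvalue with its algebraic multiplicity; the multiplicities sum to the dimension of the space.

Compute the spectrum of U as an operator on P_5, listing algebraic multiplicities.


λ = -160 (multiplicity 1), λ = -24 (multiplicity 1), λ = -2 (multiplicity 1), λ = 0 (multiplicity 1), λ = 8 (multiplicity 1), λ = 64 (multiplicity 1)

image of 1: 0
image of x: -2x + 1
image of x^2: 8x^2 + 2x + 4
image of x^3: -24x^3 + 3x^2 + 6x + 15
image of x^4: 64x^4 + 4x^3 + 6x^2 + 30x + 40
image of x^5: -160x^5 + 5x^4 + 5x^3 + (75/2)x^2 + 100x + 375/4
the matrix is upper triangular; its diagonal is (0, -2, 8, -24, 64, -160)
for a triangular matrix the eigenvalues are the diagonal entries, with algebraic multiplicity their repetition count


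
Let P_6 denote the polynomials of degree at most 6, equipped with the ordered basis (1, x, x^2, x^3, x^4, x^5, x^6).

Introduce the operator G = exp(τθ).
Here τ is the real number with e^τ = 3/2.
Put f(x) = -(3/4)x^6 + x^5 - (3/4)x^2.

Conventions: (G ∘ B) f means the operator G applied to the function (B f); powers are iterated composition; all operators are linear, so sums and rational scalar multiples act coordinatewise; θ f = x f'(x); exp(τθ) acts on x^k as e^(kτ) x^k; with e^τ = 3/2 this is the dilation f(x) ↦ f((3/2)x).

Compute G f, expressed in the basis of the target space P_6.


exp(τθ) x^k = e^(kτ) x^k; with e^τ = 3/2 this sends x^k to (3/2)^k x^k
x^2 ↦ 9/4 x^2
x^5 ↦ 243/32 x^5
x^6 ↦ 729/64 x^6
applying this coordinatewise to f: exp(τθ) f = -(2187/256)x^6 + (243/32)x^5 - (27/16)x^2

the result is g(x) = -(2187/256)x^6 + (243/32)x^5 - (27/16)x^2


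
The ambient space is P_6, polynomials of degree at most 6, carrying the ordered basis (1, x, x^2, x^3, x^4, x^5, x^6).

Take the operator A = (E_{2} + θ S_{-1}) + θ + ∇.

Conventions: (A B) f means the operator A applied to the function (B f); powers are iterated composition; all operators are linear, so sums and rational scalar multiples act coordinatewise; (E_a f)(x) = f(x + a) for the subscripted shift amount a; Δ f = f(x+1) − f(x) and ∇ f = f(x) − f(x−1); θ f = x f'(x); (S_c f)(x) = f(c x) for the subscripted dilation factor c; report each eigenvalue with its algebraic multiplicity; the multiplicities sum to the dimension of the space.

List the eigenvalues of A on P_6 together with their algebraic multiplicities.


image of 1: 1
image of x: x + 3
image of x^2: 5x^2 + 6x + 3
image of x^3: x^3 + 9x^2 + 9x + 9
image of x^4: 9x^4 + 12x^3 + 18x^2 + 36x + 15
image of x^5: x^5 + 15x^4 + 30x^3 + 90x^2 + 75x + 33
image of x^6: 13x^6 + 18x^5 + 45x^4 + 180x^3 + 225x^2 + 198x + 63
the matrix is upper triangular; its diagonal is (1, 1, 5, 1, 9, 1, 13)
for a triangular matrix the eigenvalues are the diagonal entries, with algebraic multiplicity their repetition count

λ = 1 (multiplicity 4), λ = 5 (multiplicity 1), λ = 9 (multiplicity 1), λ = 13 (multiplicity 1)


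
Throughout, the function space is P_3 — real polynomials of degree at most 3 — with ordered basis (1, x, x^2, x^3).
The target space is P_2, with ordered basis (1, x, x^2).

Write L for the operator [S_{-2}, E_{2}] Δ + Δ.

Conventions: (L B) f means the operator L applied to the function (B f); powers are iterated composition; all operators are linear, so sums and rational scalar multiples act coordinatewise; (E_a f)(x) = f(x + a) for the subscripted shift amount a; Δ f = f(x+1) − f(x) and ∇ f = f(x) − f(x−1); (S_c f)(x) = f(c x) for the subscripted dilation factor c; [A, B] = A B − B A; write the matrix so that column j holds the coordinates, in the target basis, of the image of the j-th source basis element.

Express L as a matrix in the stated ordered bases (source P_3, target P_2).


image of 1: 0
image of x: 1
image of x^2: 2x + 13
image of x^3: 3x^2 - 69x - 17
each image's coordinates form column j of the matrix

the matrix is [[0, 1, 13, -17]; [0, 0, 2, -69]; [0, 0, 0, 3]] (rows listed top to bottom)


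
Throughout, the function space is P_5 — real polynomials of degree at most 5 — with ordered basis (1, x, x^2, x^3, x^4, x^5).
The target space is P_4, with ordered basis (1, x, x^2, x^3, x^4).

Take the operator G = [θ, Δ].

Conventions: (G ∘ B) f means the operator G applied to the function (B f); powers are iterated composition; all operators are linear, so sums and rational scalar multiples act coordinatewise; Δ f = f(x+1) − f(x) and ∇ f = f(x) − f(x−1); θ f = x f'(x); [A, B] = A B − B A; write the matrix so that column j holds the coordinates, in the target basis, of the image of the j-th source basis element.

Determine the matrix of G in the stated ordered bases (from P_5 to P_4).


the matrix is [[0, -1, -2, -3, -4, -5]; [0, 0, -2, -6, -12, -20]; [0, 0, 0, -3, -12, -30]; [0, 0, 0, 0, -4, -20]; [0, 0, 0, 0, 0, -5]] (rows listed top to bottom)

image of 1: 0
image of x: -1
image of x^2: -2x - 2
image of x^3: -3x^2 - 6x - 3
image of x^4: -4x^3 - 12x^2 - 12x - 4
image of x^5: -5x^4 - 20x^3 - 30x^2 - 20x - 5
each image's coordinates form column j of the matrix


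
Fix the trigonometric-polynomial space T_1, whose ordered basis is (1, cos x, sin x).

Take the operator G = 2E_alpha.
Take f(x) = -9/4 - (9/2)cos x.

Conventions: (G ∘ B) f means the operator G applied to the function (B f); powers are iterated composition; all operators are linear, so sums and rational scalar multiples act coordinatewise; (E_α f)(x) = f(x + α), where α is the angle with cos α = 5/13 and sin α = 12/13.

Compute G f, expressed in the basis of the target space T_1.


the result is g(x) = -9/2 - (45/13)cos x + (108/13)sin x

E_alpha f = -9/4 - (45/26)cos x + (54/13)sin x
(2E_alpha) f = -9/2 - (45/13)cos x + (108/13)sin x


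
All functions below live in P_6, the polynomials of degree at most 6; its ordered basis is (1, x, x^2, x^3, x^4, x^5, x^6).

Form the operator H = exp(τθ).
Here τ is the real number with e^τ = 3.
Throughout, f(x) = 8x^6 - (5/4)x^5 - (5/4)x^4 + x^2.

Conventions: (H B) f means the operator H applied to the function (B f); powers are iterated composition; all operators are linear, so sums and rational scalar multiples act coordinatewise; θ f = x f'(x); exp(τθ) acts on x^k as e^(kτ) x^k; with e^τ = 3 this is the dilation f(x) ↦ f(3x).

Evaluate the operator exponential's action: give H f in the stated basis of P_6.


exp(τθ) x^k = e^(kτ) x^k; with e^τ = 3 this sends x^k to 3^k x^k
x^2 ↦ 9 x^2
x^4 ↦ 81 x^4
x^5 ↦ 243 x^5
x^6 ↦ 729 x^6
applying this coordinatewise to f: exp(τθ) f = 5832x^6 - (1215/4)x^5 - (405/4)x^4 + 9x^2

g(x) = 5832x^6 - (1215/4)x^5 - (405/4)x^4 + 9x^2


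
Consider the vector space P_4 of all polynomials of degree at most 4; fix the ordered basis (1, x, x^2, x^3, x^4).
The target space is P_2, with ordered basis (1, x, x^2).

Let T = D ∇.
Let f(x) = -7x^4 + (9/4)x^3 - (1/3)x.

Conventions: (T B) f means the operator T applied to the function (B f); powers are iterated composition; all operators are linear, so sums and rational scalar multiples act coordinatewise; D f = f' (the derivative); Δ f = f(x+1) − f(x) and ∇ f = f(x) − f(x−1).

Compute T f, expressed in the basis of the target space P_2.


∇ f = -28x^3 + (195/4)x^2 - (139/4)x + 107/12
D ∇ f = -84x^2 + (195/2)x - 139/4

g(x) = -84x^2 + (195/2)x - 139/4


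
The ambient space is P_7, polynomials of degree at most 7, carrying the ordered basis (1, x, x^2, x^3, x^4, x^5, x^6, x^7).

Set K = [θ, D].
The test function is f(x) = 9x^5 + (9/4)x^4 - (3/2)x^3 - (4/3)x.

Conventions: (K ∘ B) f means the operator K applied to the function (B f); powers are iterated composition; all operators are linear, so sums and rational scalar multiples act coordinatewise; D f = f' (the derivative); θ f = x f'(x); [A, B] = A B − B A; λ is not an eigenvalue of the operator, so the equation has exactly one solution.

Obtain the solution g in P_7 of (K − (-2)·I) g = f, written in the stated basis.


g(x) = (9/2)x^5 + (99/8)x^4 + 24x^3 + 36x^2 + (106/3)x + 53/3

write g with unknown coordinates in the stated basis and equate coefficients in (K − (-2)·I) g = f
solving from the highest basis element down gives g = (9/2)x^5 + (99/8)x^4 + 24x^3 + 36x^2 + (106/3)x + 53/3
check: K g = -(45/2)x^4 - (99/2)x^3 - 72x^2 - 72x - 106/3
so K g − (-2)·g = 9x^5 + (9/4)x^4 - (3/2)x^3 - (4/3)x = f ✓


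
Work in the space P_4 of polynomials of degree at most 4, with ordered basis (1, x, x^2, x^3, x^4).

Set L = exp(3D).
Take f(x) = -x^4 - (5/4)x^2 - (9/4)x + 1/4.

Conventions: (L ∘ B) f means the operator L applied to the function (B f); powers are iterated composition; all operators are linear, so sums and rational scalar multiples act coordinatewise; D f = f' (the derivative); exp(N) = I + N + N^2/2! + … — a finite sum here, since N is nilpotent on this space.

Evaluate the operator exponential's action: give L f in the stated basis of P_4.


order-1 term: -12x^3 - (15/2)x - 27/4
order-2 term: -54x^2 - 45/4
order-3 term: -108x
order-4 term: -81
the series for exp(3D) f terminates at order 4
exp(3D) f = -x^4 - 12x^3 - (221/4)x^2 - (471/4)x - 395/4

g(x) = -x^4 - 12x^3 - (221/4)x^2 - (471/4)x - 395/4


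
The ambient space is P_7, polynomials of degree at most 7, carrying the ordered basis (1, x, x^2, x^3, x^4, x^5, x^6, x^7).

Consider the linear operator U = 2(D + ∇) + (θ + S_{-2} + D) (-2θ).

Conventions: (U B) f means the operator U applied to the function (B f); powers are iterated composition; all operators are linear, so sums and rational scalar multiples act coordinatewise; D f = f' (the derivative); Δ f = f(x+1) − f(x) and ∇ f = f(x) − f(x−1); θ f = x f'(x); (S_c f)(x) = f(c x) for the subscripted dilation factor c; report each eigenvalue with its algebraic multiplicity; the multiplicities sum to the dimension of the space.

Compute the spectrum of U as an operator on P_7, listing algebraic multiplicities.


λ = -840 (multiplicity 1), λ = -160 (multiplicity 1), λ = -24 (multiplicity 1), λ = 0 (multiplicity 1), λ = 2 (multiplicity 1), λ = 30 (multiplicity 1), λ = 270 (multiplicity 1), λ = 1694 (multiplicity 1)

image of 1: 0
image of x: 2x + 2
image of x^2: -24x^2 - 2
image of x^3: 30x^3 - 6x^2 - 6x + 2
image of x^4: -160x^4 - 16x^3 - 12x^2 + 8x - 2
image of x^5: 270x^5 - 30x^4 - 20x^3 + 20x^2 - 10x + 2
image of x^6: -840x^6 - 48x^5 - 30x^4 + 40x^3 - 30x^2 + 12x - 2
image of x^7: 1694x^7 - 70x^6 - 42x^5 + 70x^4 - 70x^3 + 42x^2 - 14x + 2
the matrix is upper triangular; its diagonal is (0, 2, -24, 30, -160, 270, -840, 1694)
for a triangular matrix the eigenvalues are the diagonal entries, with algebraic multiplicity their repetition count


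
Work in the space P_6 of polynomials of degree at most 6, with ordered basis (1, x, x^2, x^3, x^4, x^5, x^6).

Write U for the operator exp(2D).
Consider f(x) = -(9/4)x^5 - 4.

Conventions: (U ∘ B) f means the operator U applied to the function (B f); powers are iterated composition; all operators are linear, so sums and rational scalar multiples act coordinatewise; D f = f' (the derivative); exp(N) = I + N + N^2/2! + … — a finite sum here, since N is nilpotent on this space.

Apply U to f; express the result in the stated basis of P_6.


the result is g(x) = -(9/4)x^5 - (45/2)x^4 - 90x^3 - 180x^2 - 180x - 76

order-1 term: -(45/2)x^4
order-2 term: -90x^3
order-3 term: -180x^2
order-4 term: -180x
order-5 term: -72
the series for exp(2D) f terminates at order 5
exp(2D) f = -(9/4)x^5 - (45/2)x^4 - 90x^3 - 180x^2 - 180x - 76


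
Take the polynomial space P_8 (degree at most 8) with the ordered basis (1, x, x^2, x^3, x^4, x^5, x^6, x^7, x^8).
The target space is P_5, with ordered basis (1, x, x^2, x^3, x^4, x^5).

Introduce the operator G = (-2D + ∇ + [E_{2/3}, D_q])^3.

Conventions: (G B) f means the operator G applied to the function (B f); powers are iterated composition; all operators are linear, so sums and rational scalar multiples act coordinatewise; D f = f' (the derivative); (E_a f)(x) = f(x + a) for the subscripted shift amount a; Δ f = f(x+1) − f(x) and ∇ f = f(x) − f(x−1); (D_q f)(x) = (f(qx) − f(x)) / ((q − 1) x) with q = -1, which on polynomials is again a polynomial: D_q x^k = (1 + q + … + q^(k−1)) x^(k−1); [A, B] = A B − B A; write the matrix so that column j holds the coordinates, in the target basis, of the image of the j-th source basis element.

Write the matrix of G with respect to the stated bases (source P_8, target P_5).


the matrix is [[0, 0, 0, -6, -52, -126, -3692/27, -5818/27, -802348/243]; [0, 0, 0, 0, -24, -164, -572/3, 35788/27, -79504/27]; [0, 0, 0, 0, 0, -60, -620, -1110, 61168/27]; [0, 0, 0, 0, 0, 0, -120, -1180, -5168/3]; [0, 0, 0, 0, 0, 0, 0, -210, -2744]; [0, 0, 0, 0, 0, 0, 0, 0, -336]] (rows listed top to bottom)

image of 1: 0
image of x: 0
image of x^2: 0
image of x^3: -6
image of x^4: -24x - 52
image of x^5: -60x^2 - 164x - 126
image of x^6: -120x^3 - 620x^2 - (572/3)x - 3692/27
image of x^7: -210x^4 - 1180x^3 - 1110x^2 + (35788/27)x - 5818/27
image of x^8: -336x^5 - 2744x^4 - (5168/3)x^3 + (61168/27)x^2 - (79504/27)x - 802348/243
each image's coordinates form column j of the matrix


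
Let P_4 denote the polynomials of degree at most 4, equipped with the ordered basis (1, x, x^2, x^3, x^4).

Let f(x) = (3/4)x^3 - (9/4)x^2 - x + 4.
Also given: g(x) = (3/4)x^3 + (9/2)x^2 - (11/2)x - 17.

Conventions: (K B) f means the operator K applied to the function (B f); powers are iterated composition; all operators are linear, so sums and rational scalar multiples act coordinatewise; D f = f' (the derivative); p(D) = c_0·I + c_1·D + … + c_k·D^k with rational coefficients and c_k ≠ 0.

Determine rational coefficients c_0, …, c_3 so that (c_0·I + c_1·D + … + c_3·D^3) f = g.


c_0 = 1, c_1 = 3, c_2 = 2, c_3 = -2

D^0 f = (3/4)x^3 - (9/4)x^2 - x + 4
D^1 f = (9/4)x^2 - (9/2)x - 1
D^2 f = (9/2)x - 9/2
D^3 f = 9/2
matching coefficients of g against c_0 f + c_1 Df + … from the top degree down determines the c_i
solution: c_0 = 1, c_1 = 3, c_2 = 2, c_3 = -2


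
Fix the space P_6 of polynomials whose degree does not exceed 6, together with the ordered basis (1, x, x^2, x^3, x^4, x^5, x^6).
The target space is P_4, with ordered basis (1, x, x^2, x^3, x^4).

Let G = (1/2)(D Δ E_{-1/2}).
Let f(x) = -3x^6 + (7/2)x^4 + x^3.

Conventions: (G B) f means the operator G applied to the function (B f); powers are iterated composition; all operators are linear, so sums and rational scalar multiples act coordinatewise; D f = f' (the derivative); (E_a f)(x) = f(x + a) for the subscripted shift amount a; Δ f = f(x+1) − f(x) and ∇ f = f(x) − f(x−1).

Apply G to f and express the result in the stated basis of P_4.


the image equals g(x) = -45x^4 - (3/2)x^2 + 3x + 19/16

E_{-1/2} f = -3x^6 + 9x^5 - (31/4)x^4 + (3/2)x^3 + (15/16)x^2 - (7/16)x + 3/64
Δ E_{-1/2} f = -18x^5 - x^3 + 3x^2 + (19/8)x + 1/4
D Δ E_{-1/2} f = -90x^4 - 3x^2 + 6x + 19/8
((1/2)(D Δ E_{-1/2})) f = -45x^4 - (3/2)x^2 + 3x + 19/16


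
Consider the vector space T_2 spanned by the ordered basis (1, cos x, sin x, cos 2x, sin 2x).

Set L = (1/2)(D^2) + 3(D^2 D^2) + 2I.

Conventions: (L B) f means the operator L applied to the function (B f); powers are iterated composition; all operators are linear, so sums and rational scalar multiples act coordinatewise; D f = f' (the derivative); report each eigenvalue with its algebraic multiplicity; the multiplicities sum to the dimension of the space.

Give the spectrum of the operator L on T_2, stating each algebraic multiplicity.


image of 1: 2
image of cos x: (9/2)cos x
image of sin x: (9/2)sin x
image of cos 2x: 48cos 2x
image of sin 2x: 48sin 2x
the matrix is diagonal; its diagonal is (2, 9/2, 9/2, 48, 48)
for a triangular matrix the eigenvalues are the diagonal entries, with algebraic multiplicity their repetition count

λ = 2 (multiplicity 1), λ = 9/2 (multiplicity 2), λ = 48 (multiplicity 2)


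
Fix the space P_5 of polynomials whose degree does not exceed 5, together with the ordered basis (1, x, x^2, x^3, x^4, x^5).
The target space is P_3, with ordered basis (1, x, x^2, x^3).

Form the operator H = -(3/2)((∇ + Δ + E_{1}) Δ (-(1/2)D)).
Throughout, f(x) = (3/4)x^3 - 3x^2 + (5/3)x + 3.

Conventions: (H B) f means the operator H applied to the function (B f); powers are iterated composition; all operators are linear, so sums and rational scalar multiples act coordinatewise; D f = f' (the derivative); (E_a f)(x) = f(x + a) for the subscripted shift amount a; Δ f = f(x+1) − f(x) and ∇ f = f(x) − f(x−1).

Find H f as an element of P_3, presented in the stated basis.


g(x) = (27/8)x + 117/16

D f = (9/4)x^2 - 6x + 5/3
(-(1/2)D) f = -(9/8)x^2 + 3x - 5/6
Δ (-(1/2)D) f = -(9/4)x + 15/8
∇ Δ (-(1/2)D) f = -9/4
Δ Δ (-(1/2)D) f = -9/4
E_{1} Δ (-(1/2)D) f = -(9/4)x - 3/8
(∇ + Δ + E_{1}) Δ (-(1/2)D) f = -(9/4)x - 39/8
(-(3/2)((∇ + Δ + E_{1}) Δ (-(1/2)D))) f = (27/8)x + 117/16


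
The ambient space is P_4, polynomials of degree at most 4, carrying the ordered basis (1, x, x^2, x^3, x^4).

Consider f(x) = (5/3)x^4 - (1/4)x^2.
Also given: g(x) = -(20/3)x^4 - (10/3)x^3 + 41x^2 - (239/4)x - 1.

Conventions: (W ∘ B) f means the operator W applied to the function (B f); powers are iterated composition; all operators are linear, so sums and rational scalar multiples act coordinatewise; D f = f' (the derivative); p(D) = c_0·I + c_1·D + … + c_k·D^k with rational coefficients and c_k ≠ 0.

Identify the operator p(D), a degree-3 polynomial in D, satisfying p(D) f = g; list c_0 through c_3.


p(D) = -4·I − (1/2)·D + 2·D^2 − (3/2)·D^3, i.e. c_0 = -4, c_1 = -1/2, c_2 = 2, c_3 = -3/2

D^0 f = (5/3)x^4 - (1/4)x^2
D^1 f = (20/3)x^3 - (1/2)x
D^2 f = 20x^2 - 1/2
D^3 f = 40x
matching coefficients of g against c_0 f + c_1 Df + … from the top degree down determines the c_i
solution: c_0 = -4, c_1 = -1/2, c_2 = 2, c_3 = -3/2


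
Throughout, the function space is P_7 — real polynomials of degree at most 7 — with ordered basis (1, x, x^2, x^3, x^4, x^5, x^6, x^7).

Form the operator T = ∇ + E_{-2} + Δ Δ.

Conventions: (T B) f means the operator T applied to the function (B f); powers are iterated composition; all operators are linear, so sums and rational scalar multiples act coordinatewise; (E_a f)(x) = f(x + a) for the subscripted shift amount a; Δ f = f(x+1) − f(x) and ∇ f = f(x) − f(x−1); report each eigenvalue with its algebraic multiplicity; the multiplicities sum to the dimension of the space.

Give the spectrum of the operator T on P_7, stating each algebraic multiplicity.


λ = 1 (multiplicity 8)

image of 1: 1
image of x: x - 1
image of x^2: x^2 - 2x + 5
image of x^3: x^3 - 3x^2 + 15x - 1
image of x^4: x^4 - 4x^3 + 30x^2 - 4x + 29
image of x^5: x^5 - 5x^4 + 50x^3 - 10x^2 + 145x - 1
image of x^6: x^6 - 6x^5 + 75x^4 - 20x^3 + 435x^2 - 6x + 125
image of x^7: x^7 - 7x^6 + 105x^5 - 35x^4 + 1015x^3 - 21x^2 + 875x - 1
the matrix is upper triangular; its diagonal is (1, 1, 1, 1, 1, 1, 1, 1)
for a triangular matrix the eigenvalues are the diagonal entries, with algebraic multiplicity their repetition count


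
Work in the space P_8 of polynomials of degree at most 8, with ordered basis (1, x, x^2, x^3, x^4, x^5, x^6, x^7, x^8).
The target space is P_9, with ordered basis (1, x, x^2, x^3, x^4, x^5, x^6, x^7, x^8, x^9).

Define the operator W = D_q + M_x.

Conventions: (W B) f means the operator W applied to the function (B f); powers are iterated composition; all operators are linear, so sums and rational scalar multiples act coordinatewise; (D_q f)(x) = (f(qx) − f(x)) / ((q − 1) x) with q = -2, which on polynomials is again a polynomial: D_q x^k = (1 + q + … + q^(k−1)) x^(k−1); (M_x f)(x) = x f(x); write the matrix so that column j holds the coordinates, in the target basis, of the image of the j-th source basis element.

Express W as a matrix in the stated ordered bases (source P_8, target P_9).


image of 1: x
image of x: x^2 + 1
image of x^2: x^3 - x
image of x^3: x^4 + 3x^2
image of x^4: x^5 - 5x^3
image of x^5: x^6 + 11x^4
image of x^6: x^7 - 21x^5
image of x^7: x^8 + 43x^6
image of x^8: x^9 - 85x^7
each image's coordinates form column j of the matrix

the matrix is [[0, 1, 0, 0, 0, 0, 0, 0, 0]; [1, 0, -1, 0, 0, 0, 0, 0, 0]; [0, 1, 0, 3, 0, 0, 0, 0, 0]; [0, 0, 1, 0, -5, 0, 0, 0, 0]; [0, 0, 0, 1, 0, 11, 0, 0, 0]; [0, 0, 0, 0, 1, 0, -21, 0, 0]; [0, 0, 0, 0, 0, 1, 0, 43, 0]; [0, 0, 0, 0, 0, 0, 1, 0, -85]; [0, 0, 0, 0, 0, 0, 0, 1, 0]; [0, 0, 0, 0, 0, 0, 0, 0, 1]] (rows listed top to bottom)


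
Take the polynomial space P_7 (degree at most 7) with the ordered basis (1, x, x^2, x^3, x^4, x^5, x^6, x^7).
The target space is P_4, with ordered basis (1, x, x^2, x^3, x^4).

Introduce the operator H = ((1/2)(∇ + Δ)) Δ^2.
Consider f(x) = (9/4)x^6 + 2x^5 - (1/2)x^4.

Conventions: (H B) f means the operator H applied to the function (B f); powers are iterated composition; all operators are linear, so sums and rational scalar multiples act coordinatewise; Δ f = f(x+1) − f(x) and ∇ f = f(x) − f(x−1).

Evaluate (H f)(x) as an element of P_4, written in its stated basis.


the image equals g(x) = 270x^3 + 930x^2 + 1443x + 843

Δ f = (27/2)x^5 + (175/4)x^4 + 63x^3 + (203/4)x^2 + (43/2)x + 15/4
Δ Δ f = (135/2)x^4 + 310x^3 + (1173/2)x^2 + 533x + 385/2
∇ Δ^2 f = 270x^3 + 525x^2 + 513x + 189
Δ Δ^2 f = 270x^3 + 1335x^2 + 2373x + 1497
(∇ + Δ) Δ^2 f = 540x^3 + 1860x^2 + 2886x + 1686
((1/2)(∇ + Δ)) Δ^2 f = 270x^3 + 930x^2 + 1443x + 843


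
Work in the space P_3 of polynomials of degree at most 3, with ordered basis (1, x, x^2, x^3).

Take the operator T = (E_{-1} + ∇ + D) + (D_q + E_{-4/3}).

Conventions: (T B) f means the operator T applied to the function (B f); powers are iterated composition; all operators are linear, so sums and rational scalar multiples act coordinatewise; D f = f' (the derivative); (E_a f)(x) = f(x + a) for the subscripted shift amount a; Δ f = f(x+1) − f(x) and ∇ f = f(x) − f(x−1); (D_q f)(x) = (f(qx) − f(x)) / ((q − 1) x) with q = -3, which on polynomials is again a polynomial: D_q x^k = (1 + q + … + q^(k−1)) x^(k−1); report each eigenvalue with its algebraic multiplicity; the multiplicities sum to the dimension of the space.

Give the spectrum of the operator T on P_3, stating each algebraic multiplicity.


image of 1: 2
image of x: 2x + 2/3
image of x^2: 2x^2 - (8/3)x + 16/9
image of x^3: 2x^3 + 6x^2 + (16/3)x - 64/27
the matrix is upper triangular; its diagonal is (2, 2, 2, 2)
for a triangular matrix the eigenvalues are the diagonal entries, with algebraic multiplicity their repetition count

λ = 2 (multiplicity 4)


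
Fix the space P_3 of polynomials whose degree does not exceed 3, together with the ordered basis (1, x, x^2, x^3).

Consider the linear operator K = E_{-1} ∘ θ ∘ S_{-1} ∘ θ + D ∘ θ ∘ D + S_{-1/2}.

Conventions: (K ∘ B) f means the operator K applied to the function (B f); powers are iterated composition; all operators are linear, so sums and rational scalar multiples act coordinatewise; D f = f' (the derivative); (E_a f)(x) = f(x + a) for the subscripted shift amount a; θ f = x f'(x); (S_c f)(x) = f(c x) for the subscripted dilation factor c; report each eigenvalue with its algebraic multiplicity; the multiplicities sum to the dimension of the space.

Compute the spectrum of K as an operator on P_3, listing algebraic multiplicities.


λ = -73/8 (multiplicity 1), λ = -3/2 (multiplicity 1), λ = 1 (multiplicity 1), λ = 17/4 (multiplicity 1)

image of 1: 1
image of x: -(3/2)x + 1
image of x^2: (17/4)x^2 - 8x + 6
image of x^3: -(73/8)x^3 + 27x^2 - 15x + 9
the matrix is upper triangular; its diagonal is (1, -3/2, 17/4, -73/8)
for a triangular matrix the eigenvalues are the diagonal entries, with algebraic multiplicity their repetition count
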